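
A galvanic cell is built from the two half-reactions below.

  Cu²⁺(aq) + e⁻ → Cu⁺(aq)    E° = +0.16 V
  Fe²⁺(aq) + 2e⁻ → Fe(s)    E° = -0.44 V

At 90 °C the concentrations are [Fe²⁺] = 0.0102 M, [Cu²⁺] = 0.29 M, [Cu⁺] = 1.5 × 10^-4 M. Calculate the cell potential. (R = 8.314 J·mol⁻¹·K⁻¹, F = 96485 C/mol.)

The Cu²⁺/Cu⁺ couple has the higher reduction potential and acts as the cathode, so E°_cell = +0.16 − (-0.44) = 0.60 V.
Balancing electrons gives n = 2; the reaction quotient is Q = [Fe²⁺]·[Cu⁺]^2/[Cu²⁺]^2 = 2.73 × 10^-9.
E = E° − (RT/nF) ln Q = 0.60 − (8.314×363)/(2×96485) × (-19.719) = 0.600 + 0.308 = 0.908 V.

0.908 V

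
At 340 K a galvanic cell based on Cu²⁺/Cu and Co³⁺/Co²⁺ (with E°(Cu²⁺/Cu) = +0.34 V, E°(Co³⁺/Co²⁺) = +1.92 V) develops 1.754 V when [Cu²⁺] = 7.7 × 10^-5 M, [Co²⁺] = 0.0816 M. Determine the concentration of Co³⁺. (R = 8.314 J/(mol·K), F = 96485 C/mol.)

0.27 M

From the Nernst equation, ln Q = nF(E° − E)/RT = 2×96485×(1.58 − 1.754)/(8.314×340) = -11.878, so Q = 6.94 × 10^-6.
With Q = [Cu²⁺]·[Co²⁺]^2/[Co³⁺]^2 and the known concentrations, [Co³⁺]^2 in the denominator gives [Co³⁺] = 0.27 M.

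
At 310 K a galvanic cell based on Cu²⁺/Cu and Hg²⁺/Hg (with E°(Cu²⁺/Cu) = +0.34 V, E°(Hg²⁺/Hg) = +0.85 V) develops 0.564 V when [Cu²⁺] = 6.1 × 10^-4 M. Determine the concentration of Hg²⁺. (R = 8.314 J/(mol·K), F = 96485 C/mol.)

0.035 M

From the Nernst equation, ln Q = nF(E° − E)/RT = 2×96485×(0.51 − 0.564)/(8.314×310) = -4.043, so Q = 0.0175.
With Q = [Cu²⁺]/[Hg²⁺] and the known concentrations, [Hg²⁺] in the denominator gives [Hg²⁺] = 0.035 M.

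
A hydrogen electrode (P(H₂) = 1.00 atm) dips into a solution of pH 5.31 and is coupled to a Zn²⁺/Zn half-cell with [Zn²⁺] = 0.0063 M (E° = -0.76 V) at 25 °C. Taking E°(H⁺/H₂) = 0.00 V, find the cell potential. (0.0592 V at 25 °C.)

0.51 V

The hydrogen couple is the cathode, so E°_cell = 0.76 V; n = 2.
[H⁺] = 10^(−5.31) = 4.9 × 10^-6 M, and Q = [Zn²⁺]·P(H₂) / [H⁺]^2 = 2.63 × 10^8.
E = E° − (0.0592/2) log Q = 0.76 − (0.0592/2)(8.419) = 0.511 V.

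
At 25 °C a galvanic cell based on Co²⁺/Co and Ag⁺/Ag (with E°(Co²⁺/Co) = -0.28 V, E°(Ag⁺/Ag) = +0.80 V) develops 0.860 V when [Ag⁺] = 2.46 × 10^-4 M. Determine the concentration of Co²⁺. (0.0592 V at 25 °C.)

From the Nernst equation, log Q = n(E° − E)/0.0592 = 2(1.08 − 0.860)/0.0592 = 7.432, so Q = 2.71 × 10^7.
With Q = [Co²⁺]/[Ag⁺]^2 and the known concentrations, [Co²⁺] in the numerator gives [Co²⁺] = 1.6 M.

1.6 M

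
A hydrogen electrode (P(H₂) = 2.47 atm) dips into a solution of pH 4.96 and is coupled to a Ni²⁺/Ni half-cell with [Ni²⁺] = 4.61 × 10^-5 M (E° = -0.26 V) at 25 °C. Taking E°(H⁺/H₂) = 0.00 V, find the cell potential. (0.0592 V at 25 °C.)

The hydrogen couple is the cathode, so E°_cell = 0.26 V; n = 2.
[H⁺] = 10^(−4.96) = 1.1 × 10^-5 M, and Q = [Ni²⁺]·P(H₂) / [H⁺]^2 = 9.47 × 10^5.
E = E° − (0.0592/2) log Q = 0.26 − (0.0592/2)(5.976) = 0.083 V.

0.083 V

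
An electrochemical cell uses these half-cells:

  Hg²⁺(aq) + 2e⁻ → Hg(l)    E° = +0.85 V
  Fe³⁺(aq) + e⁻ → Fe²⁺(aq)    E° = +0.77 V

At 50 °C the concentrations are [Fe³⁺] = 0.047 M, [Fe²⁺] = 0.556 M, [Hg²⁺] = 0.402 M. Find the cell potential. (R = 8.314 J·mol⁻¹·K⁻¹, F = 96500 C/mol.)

0.136 V

The Hg²⁺/Hg couple has the higher reduction potential and acts as the cathode, so E°_cell = +0.85 − (+0.77) = 0.08 V.
Balancing electrons gives n = 2; the reaction quotient is Q = [Fe³⁺]^2/([Fe²⁺]^2·[Hg²⁺]) = 0.0178.
E = E° − (RT/nF) ln Q = 0.08 − (8.314×323)/(2×96500) × (-4.030) = 0.080 + 0.056 = 0.136 V.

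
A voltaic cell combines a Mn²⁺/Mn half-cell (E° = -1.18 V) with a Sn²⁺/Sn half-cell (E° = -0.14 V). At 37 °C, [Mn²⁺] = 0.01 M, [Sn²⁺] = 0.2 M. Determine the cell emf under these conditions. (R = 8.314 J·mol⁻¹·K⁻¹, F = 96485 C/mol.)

1.08 V

The Sn²⁺/Sn couple has the higher reduction potential and acts as the cathode, so E°_cell = -0.14 − (-1.18) = 1.04 V.
Balancing electrons gives n = 2; the reaction quotient is Q = [Mn²⁺]/[Sn²⁺] = 0.0500.
E = E° − (RT/nF) ln Q = 1.04 − (8.314×310)/(2×96485) × (-2.996) = 1.040 + 0.040 = 1.080 V.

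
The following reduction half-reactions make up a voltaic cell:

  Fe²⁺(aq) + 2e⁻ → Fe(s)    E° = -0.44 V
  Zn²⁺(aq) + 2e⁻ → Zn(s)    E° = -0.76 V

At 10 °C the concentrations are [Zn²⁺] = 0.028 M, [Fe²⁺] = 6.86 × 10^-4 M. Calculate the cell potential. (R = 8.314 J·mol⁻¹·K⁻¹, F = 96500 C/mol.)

0.275 V

The Fe²⁺/Fe couple has the higher reduction potential and acts as the cathode, so E°_cell = -0.44 − (-0.76) = 0.32 V.
Balancing electrons gives n = 2; the reaction quotient is Q = [Zn²⁺]/[Fe²⁺] = 40.8.
E = E° − (RT/nF) ln Q = 0.32 − (8.314×283)/(2×96500) × (3.709) = 0.320 − 0.045 = 0.275 V.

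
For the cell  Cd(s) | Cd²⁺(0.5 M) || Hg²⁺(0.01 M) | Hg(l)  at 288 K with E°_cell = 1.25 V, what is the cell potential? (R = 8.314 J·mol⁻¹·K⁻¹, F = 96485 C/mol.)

Balancing electrons gives n = 2; the reaction quotient is Q = [Cd²⁺]/[Hg²⁺] = 50.0.
E = E° − (RT/nF) ln Q = 1.25 − (8.314×288)/(2×96485) × (3.912) = 1.250 − 0.049 = 1.201 V.

1.20 V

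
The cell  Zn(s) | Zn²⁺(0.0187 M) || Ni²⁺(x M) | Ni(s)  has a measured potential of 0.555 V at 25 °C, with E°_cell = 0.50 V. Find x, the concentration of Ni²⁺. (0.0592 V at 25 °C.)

From the Nernst equation, log Q = n(E° − E)/0.0592 = 2(0.50 − 0.555)/0.0592 = -1.858, so Q = 0.0139.
With Q = [Zn²⁺]/[Ni²⁺] and the known concentrations, [Ni²⁺] in the denominator gives [Ni²⁺] = 1.3 M.

1.3 M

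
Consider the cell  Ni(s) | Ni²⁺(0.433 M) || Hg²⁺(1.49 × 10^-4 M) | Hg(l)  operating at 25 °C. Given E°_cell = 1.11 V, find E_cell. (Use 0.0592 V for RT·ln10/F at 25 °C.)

1.01 V

Balancing electrons gives n = 2; the reaction quotient is Q = [Ni²⁺]/[Hg²⁺] = 2910.
At 25 °C, E = E° − (0.0592/n) log Q = 1.11 − (0.0592/2)(3.463) = 1.110 − 0.103 = 1.007 V.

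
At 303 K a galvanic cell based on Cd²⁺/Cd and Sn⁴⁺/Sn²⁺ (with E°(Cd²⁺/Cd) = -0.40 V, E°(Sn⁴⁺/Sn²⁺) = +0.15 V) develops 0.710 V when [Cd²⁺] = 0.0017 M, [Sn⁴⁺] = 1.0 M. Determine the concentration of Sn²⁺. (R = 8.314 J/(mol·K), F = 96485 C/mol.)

0.0028 M

From the Nernst equation, ln Q = nF(E° − E)/RT = 2×96485×(0.55 − 0.710)/(8.314×303) = -12.256, so Q = 4.76 × 10^-6.
With Q = [Cd²⁺]·[Sn²⁺]/[Sn⁴⁺] and the known concentrations, [Sn²⁺] in the numerator gives [Sn²⁺] = 0.0028 M.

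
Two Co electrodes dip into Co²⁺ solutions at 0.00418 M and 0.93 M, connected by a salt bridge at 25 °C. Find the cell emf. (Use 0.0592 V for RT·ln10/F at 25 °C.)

0.069 V

Both half-cells are Co²⁺/Co, so E°_cell = 0. The concentrated side is the cathode; the cell reaction moves Co²⁺ from high to low concentration with n = 2.
Q = [Co²⁺]_dilute/[Co²⁺]_conc = 0.00418/0.93 = 0.00449.
E = 0 − (0.0592/2) log Q = −(0.0592/2)(-2.347) = 0.0695 V.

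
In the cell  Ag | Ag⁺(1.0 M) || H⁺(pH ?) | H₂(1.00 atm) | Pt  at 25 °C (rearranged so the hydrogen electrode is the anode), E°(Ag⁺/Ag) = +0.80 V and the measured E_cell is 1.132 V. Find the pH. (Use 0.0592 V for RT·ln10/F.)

pH = 5.61

E°_cell = 0.80 V and n = 2.
log Q = n(E° − E)/0.0592 = 2×(0.80 − 1.132)/0.0592 = -11.216.
With Q = [H⁺]^2 / ([Ag⁺]^2·P(H₂)), solving for [H⁺] gives log[H⁺] = -5.608, so pH = 5.61.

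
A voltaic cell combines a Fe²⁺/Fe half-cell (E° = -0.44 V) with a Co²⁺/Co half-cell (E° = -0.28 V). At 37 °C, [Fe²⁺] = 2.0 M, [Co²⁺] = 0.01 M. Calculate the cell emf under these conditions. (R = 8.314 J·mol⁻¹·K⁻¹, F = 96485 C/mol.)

0.089 V

The Co²⁺/Co couple has the higher reduction potential and acts as the cathode, so E°_cell = -0.28 − (-0.44) = 0.16 V.
Balancing electrons gives n = 2; the reaction quotient is Q = [Fe²⁺]/[Co²⁺] = 200.
E = E° − (RT/nF) ln Q = 0.16 − (8.314×310)/(2×96485) × (5.298) = 0.160 − 0.071 = 0.089 V.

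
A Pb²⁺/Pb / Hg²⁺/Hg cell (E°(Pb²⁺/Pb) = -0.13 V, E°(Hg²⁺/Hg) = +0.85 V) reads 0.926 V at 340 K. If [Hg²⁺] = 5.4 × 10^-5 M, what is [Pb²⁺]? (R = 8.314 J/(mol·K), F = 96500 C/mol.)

0.0022 M

From the Nernst equation, ln Q = nF(E° − E)/RT = 2×96500×(0.98 − 0.926)/(8.314×340) = 3.687, so Q = 39.9.
With Q = [Pb²⁺]/[Hg²⁺] and the known concentrations, [Pb²⁺] in the numerator gives [Pb²⁺] = 0.0022 M.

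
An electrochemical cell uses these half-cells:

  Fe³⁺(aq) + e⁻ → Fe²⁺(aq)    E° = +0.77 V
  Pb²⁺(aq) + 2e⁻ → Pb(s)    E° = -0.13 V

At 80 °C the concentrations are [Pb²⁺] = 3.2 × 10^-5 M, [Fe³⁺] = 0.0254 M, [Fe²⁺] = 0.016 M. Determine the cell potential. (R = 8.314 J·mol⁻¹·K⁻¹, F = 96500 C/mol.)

The Fe³⁺/Fe²⁺ couple has the higher reduction potential and acts as the cathode, so E°_cell = +0.77 − (-0.13) = 0.90 V.
Balancing electrons gives n = 2; the reaction quotient is Q = [Pb²⁺]·[Fe²⁺]^2/[Fe³⁺]^2 = 1.27 × 10^-5.
E = E° − (RT/nF) ln Q = 0.90 − (8.314×353)/(2×96500) × (-11.274) = 0.900 + 0.171 = 1.071 V.

1.07 V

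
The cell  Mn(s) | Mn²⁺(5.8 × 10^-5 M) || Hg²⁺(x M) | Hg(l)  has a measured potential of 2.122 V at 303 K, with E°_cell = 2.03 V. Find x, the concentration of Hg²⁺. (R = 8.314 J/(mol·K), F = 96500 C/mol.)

0.067 M

From the Nernst equation, ln Q = nF(E° − E)/RT = 2×96500×(2.03 − 2.122)/(8.314×303) = -7.048, so Q = 8.69 × 10^-4.
With Q = [Mn²⁺]/[Hg²⁺] and the known concentrations, [Hg²⁺] in the denominator gives [Hg²⁺] = 0.067 M.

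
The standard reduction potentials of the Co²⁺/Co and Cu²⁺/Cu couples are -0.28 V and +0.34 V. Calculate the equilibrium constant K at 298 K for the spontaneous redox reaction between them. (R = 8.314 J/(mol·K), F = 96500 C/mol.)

9.4 × 10^20

E°_cell = +0.34 − (-0.28) = 0.62 V, with n = 2 electrons transferred.
At equilibrium E = 0, so the Nernst equation gives ln K = nFE°/RT = (2)(96500)(0.62)/((8.314)(298)) = 48.30.
K = e^48.30 = 9.4 × 10^20.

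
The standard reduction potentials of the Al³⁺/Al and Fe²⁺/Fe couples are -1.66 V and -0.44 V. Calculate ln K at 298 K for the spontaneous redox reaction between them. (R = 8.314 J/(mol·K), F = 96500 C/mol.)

ln K = 285.1

E°_cell = -0.44 − (-1.66) = 1.22 V, with n = 6 electrons transferred.
At equilibrium E = 0, so the Nernst equation gives ln K = nFE°/RT = (6)(96500)(1.22)/((8.314)(298)) = 285.11.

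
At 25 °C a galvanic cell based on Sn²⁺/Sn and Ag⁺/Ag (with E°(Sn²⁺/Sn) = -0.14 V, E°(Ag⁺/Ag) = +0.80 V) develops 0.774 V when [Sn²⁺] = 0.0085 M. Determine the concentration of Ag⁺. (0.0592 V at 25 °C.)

1.4 × 10^-4 M

From the Nernst equation, log Q = n(E° − E)/0.0592 = 2(0.94 − 0.774)/0.0592 = 5.608, so Q = 4.06 × 10^5.
With Q = [Sn²⁺]/[Ag⁺]^2 and the known concentrations, [Ag⁺]^2 in the denominator gives [Ag⁺] = 1.4 × 10^-4 M.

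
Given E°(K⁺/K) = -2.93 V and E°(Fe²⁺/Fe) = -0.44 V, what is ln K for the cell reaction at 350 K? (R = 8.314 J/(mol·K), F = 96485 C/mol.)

ln K = 165.1

E°_cell = -0.44 − (-2.93) = 2.49 V, with n = 2 electrons transferred.
At equilibrium E = 0, so the Nernst equation gives ln K = nFE°/RT = (2)(96485)(2.49)/((8.314)(350)) = 165.12.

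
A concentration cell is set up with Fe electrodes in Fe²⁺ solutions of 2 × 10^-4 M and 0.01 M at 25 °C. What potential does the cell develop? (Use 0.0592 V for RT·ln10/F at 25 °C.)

Both half-cells are Fe²⁺/Fe, so E°_cell = 0. The concentrated side is the cathode; the cell reaction moves Fe²⁺ from high to low concentration with n = 2.
Q = [Fe²⁺]_dilute/[Fe²⁺]_conc = 2 × 10^-4/0.01 = 0.0200.
E = 0 − (0.0592/2) log Q = −(0.0592/2)(-1.699) = 0.0503 V.

0.050 V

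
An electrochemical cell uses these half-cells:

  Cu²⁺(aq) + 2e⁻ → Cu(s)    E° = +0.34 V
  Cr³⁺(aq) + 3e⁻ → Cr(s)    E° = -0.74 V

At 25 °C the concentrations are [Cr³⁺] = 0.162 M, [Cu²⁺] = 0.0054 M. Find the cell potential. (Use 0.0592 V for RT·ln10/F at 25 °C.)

1.03 V

The Cu²⁺/Cu couple has the higher reduction potential and acts as the cathode, so E°_cell = +0.34 − (-0.74) = 1.08 V.
Balancing electrons gives n = 6; the reaction quotient is Q = [Cr³⁺]^2/[Cu²⁺]^3 = 1.67 × 10^5.
At 25 °C, E = E° − (0.0592/n) log Q = 1.08 − (0.0592/6)(5.222) = 1.080 − 0.052 = 1.028 V.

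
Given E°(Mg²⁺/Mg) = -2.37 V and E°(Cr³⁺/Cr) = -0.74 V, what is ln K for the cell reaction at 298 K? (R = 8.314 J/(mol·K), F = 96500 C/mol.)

ln K = 380.9

E°_cell = -0.74 − (-2.37) = 1.63 V, with n = 6 electrons transferred.
At equilibrium E = 0, so the Nernst equation gives ln K = nFE°/RT = (6)(96500)(1.63)/((8.314)(298)) = 380.93.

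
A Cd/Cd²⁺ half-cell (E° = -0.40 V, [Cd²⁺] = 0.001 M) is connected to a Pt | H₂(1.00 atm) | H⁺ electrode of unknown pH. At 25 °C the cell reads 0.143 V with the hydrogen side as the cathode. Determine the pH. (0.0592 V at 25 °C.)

pH = 5.84

E°_cell = 0.40 V and n = 2.
log Q = n(E° − E)/0.0592 = 2×(0.40 − 0.143)/0.0592 = 8.682.
With Q = [Cd²⁺]·P(H₂) / [H⁺]^2, solving for [H⁺] gives log[H⁺] = -5.841, so pH = 5.84.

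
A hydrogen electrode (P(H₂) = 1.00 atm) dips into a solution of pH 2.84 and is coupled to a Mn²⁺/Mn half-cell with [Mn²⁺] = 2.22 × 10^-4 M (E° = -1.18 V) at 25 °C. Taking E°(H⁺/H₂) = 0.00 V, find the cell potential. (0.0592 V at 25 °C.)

The hydrogen couple is the cathode, so E°_cell = 1.18 V; n = 2.
[H⁺] = 10^(−2.84) = 0.0014 M, and Q = [Mn²⁺]·P(H₂) / [H⁺]^2 = 106.
E = E° − (0.0592/2) log Q = 1.18 − (0.0592/2)(2.026) = 1.120 V.

1.12 V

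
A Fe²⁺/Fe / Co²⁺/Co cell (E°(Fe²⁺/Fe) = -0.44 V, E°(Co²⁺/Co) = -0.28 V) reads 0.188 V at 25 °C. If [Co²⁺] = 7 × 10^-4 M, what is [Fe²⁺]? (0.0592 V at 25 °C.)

From the Nernst equation, log Q = n(E° − E)/0.0592 = 2(0.16 − 0.188)/0.0592 = -0.946, so Q = 0.113.
With Q = [Fe²⁺]/[Co²⁺] and the known concentrations, [Fe²⁺] in the numerator gives [Fe²⁺] = 7.9 × 10^-5 M.

7.9 × 10^-5 M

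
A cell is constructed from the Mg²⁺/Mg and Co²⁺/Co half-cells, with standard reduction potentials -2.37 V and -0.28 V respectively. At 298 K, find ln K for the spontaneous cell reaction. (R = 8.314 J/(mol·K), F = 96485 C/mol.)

E°_cell = -0.28 − (-2.37) = 2.09 V, with n = 2 electrons transferred.
At equilibrium E = 0, so the Nernst equation gives ln K = nFE°/RT = (2)(96485)(2.09)/((8.314)(298)) = 162.78.

ln K = 162.8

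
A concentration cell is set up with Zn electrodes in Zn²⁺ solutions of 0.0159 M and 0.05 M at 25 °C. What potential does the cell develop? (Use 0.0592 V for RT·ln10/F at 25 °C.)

0.015 V

Both half-cells are Zn²⁺/Zn, so E°_cell = 0. The concentrated side is the cathode; the cell reaction moves Zn²⁺ from high to low concentration with n = 2.
Q = [Zn²⁺]_dilute/[Zn²⁺]_conc = 0.0159/0.05 = 0.318.
E = 0 − (0.0592/2) log Q = −(0.0592/2)(-0.498) = 0.0147 V.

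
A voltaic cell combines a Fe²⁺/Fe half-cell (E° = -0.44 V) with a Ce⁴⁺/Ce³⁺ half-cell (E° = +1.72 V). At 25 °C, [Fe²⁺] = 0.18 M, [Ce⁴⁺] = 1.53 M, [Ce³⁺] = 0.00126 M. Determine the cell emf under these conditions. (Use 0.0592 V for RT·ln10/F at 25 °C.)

2.36 V

The Ce⁴⁺/Ce³⁺ couple has the higher reduction potential and acts as the cathode, so E°_cell = +1.72 − (-0.44) = 2.16 V.
Balancing electrons gives n = 2; the reaction quotient is Q = [Fe²⁺]·[Ce³⁺]^2/[Ce⁴⁺]^2 = 1.22 × 10^-7.
At 25 °C, E = E° − (0.0592/n) log Q = 2.16 − (0.0592/2)(-6.913) = 2.160 + 0.205 = 2.365 V.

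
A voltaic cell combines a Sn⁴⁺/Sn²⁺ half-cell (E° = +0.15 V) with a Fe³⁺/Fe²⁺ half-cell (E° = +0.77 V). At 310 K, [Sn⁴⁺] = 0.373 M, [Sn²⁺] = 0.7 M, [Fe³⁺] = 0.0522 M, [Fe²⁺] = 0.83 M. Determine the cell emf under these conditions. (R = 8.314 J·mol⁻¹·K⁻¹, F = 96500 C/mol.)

The Fe³⁺/Fe²⁺ couple has the higher reduction potential and acts as the cathode, so E°_cell = +0.77 − (+0.15) = 0.62 V.
Balancing electrons gives n = 2; the reaction quotient is Q = [Sn⁴⁺]·[Fe²⁺]^2/([Sn²⁺]·[Fe³⁺]^2) = 135.
E = E° − (RT/nF) ln Q = 0.62 − (8.314×310)/(2×96500) × (4.903) = 0.620 − 0.065 = 0.555 V.

0.555 V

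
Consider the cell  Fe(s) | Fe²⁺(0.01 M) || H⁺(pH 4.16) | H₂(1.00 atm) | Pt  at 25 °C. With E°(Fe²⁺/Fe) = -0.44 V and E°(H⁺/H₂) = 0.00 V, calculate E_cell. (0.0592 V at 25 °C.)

The hydrogen couple is the cathode, so E°_cell = 0.44 V; n = 2.
[H⁺] = 10^(−4.16) = 6.9 × 10^-5 M, and Q = [Fe²⁺]·P(H₂) / [H⁺]^2 = 2.09 × 10^6.
E = E° − (0.0592/2) log Q = 0.44 − (0.0592/2)(6.320) = 0.253 V.

0.25 V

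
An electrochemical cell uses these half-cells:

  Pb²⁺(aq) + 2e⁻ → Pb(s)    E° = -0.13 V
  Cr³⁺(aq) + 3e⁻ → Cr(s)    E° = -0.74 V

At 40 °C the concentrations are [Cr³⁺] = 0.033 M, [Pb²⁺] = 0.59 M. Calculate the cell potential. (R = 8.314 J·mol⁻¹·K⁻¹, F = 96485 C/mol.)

The Pb²⁺/Pb couple has the higher reduction potential and acts as the cathode, so E°_cell = -0.13 − (-0.74) = 0.61 V.
Balancing electrons gives n = 6; the reaction quotient is Q = [Cr³⁺]^2/[Pb²⁺]^3 = 0.00530.
E = E° − (RT/nF) ln Q = 0.61 − (8.314×313)/(6×96485) × (-5.240) = 0.610 + 0.024 = 0.634 V.

0.634 V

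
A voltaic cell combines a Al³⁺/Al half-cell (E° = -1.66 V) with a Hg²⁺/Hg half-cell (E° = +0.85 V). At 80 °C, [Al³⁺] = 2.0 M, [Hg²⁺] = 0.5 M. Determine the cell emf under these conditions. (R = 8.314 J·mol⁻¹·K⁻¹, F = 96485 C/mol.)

The Hg²⁺/Hg couple has the higher reduction potential and acts as the cathode, so E°_cell = +0.85 − (-1.66) = 2.51 V.
Balancing electrons gives n = 6; the reaction quotient is Q = [Al³⁺]^2/[Hg²⁺]^3 = 32.0.
E = E° − (RT/nF) ln Q = 2.51 − (8.314×353)/(6×96485) × (3.466) = 2.510 − 0.018 = 2.492 V.

2.49 V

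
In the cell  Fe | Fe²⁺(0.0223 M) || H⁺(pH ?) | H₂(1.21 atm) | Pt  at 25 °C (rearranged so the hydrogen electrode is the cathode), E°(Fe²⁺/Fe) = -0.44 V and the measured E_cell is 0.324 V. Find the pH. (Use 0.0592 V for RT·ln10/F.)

E°_cell = 0.44 V and n = 2.
log Q = n(E° − E)/0.0592 = 2×(0.44 − 0.324)/0.0592 = 3.919.
With Q = [Fe²⁺]·P(H₂) / [H⁺]^2, solving for [H⁺] gives log[H⁺] = -2.744, so pH = 2.74.

pH = 2.74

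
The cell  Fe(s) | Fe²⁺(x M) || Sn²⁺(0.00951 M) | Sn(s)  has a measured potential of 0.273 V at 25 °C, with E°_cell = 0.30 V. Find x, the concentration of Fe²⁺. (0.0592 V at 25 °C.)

0.078 M

From the Nernst equation, log Q = n(E° − E)/0.0592 = 2(0.30 − 0.273)/0.0592 = 0.912, so Q = 8.17.
With Q = [Fe²⁺]/[Sn²⁺] and the known concentrations, [Fe²⁺] in the numerator gives [Fe²⁺] = 0.078 M.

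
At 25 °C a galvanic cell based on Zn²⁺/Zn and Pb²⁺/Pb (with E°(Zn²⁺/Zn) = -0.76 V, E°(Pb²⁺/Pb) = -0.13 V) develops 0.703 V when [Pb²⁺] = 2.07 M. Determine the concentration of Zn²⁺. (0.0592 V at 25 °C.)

From the Nernst equation, log Q = n(E° − E)/0.0592 = 2(0.63 − 0.703)/0.0592 = -2.466, so Q = 0.00342.
With Q = [Zn²⁺]/[Pb²⁺] and the known concentrations, [Zn²⁺] in the numerator gives [Zn²⁺] = 0.0071 M.

0.0071 M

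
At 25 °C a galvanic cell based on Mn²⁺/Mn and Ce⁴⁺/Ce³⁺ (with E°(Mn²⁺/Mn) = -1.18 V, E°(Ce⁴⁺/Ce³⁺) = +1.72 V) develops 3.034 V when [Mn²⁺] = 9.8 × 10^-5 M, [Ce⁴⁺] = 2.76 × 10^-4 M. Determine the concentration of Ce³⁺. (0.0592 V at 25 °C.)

1.5 × 10^-4 M

From the Nernst equation, log Q = n(E° − E)/0.0592 = 2(2.90 − 3.034)/0.0592 = -4.527, so Q = 2.97 × 10^-5.
With Q = [Mn²⁺]·[Ce³⁺]^2/[Ce⁴⁺]^2 and the known concentrations, [Ce³⁺]^2 in the numerator gives [Ce³⁺] = 1.5 × 10^-4 M.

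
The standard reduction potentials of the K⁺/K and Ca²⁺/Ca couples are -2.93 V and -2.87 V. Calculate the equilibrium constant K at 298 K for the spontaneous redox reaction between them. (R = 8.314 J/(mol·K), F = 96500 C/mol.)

110

E°_cell = -2.87 − (-2.93) = 0.06 V, with n = 2 electrons transferred.
At equilibrium E = 0, so the Nernst equation gives ln K = nFE°/RT = (2)(96500)(0.06)/((8.314)(298)) = 4.67.
K = e^4.67 = 110.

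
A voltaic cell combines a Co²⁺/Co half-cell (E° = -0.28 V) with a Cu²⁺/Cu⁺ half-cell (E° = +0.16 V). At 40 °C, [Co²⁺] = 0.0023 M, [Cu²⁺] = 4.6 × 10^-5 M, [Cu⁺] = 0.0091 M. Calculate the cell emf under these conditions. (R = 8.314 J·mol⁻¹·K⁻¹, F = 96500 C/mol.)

The Cu²⁺/Cu⁺ couple has the higher reduction potential and acts as the cathode, so E°_cell = +0.16 − (-0.28) = 0.44 V.
Balancing electrons gives n = 2; the reaction quotient is Q = [Co²⁺]·[Cu⁺]^2/[Cu²⁺]^2 = 90.0.
E = E° − (RT/nF) ln Q = 0.44 − (8.314×313)/(2×96500) × (4.500) = 0.440 − 0.061 = 0.379 V.

0.379 V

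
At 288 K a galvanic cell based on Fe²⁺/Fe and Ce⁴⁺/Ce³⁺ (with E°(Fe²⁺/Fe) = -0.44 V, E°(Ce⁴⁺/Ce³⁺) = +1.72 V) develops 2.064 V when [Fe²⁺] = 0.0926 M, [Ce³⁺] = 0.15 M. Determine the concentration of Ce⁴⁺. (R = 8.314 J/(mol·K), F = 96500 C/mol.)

From the Nernst equation, ln Q = nF(E° − E)/RT = 2×96500×(2.16 − 2.064)/(8.314×288) = 7.738, so Q = 2290.
With Q = [Fe²⁺]·[Ce³⁺]^2/[Ce⁴⁺]^2 and the known concentrations, [Ce⁴⁺]^2 in the denominator gives [Ce⁴⁺] = 9.5 × 10^-4 M.

9.5 × 10^-4 M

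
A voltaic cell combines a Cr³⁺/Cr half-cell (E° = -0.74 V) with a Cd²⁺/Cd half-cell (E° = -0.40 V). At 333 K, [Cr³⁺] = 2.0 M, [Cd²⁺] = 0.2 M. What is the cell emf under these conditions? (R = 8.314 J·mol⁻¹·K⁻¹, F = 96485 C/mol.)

The Cd²⁺/Cd couple has the higher reduction potential and acts as the cathode, so E°_cell = -0.40 − (-0.74) = 0.34 V.
Balancing electrons gives n = 6; the reaction quotient is Q = [Cr³⁺]^2/[Cd²⁺]^3 = 500.
E = E° − (RT/nF) ln Q = 0.34 − (8.314×333)/(6×96485) × (6.215) = 0.340 − 0.030 = 0.310 V.

0.310 V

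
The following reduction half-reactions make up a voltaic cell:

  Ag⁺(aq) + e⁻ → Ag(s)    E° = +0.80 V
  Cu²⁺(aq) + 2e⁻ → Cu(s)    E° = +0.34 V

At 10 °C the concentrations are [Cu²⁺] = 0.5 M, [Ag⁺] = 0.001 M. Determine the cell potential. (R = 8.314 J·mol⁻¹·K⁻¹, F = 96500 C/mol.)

0.300 V

The Ag⁺/Ag couple has the higher reduction potential and acts as the cathode, so E°_cell = +0.80 − (+0.34) = 0.46 V.
Balancing electrons gives n = 2; the reaction quotient is Q = [Cu²⁺]/[Ag⁺]^2 = 5 × 10^5.
E = E° − (RT/nF) ln Q = 0.46 − (8.314×283)/(2×96500) × (13.122) = 0.460 − 0.160 = 0.300 V.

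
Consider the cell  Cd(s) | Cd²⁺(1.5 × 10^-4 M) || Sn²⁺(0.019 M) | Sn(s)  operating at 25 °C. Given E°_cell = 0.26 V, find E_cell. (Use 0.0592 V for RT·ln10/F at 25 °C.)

0.322 V

Balancing electrons gives n = 2; the reaction quotient is Q = [Cd²⁺]/[Sn²⁺] = 0.00789.
At 25 °C, E = E° − (0.0592/n) log Q = 0.26 − (0.0592/2)(-2.103) = 0.260 + 0.062 = 0.322 V.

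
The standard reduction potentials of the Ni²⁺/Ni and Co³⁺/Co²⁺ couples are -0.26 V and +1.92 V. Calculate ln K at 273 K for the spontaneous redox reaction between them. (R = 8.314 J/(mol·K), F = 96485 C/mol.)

E°_cell = +1.92 − (-0.26) = 2.18 V, with n = 2 electrons transferred.
At equilibrium E = 0, so the Nernst equation gives ln K = nFE°/RT = (2)(96485)(2.18)/((8.314)(273)) = 185.34.

ln K = 185.3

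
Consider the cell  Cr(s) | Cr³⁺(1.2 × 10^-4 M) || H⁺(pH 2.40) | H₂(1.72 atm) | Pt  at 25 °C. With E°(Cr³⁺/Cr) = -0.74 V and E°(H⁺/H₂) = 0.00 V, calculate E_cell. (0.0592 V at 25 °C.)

0.67 V

The hydrogen couple is the cathode, so E°_cell = 0.74 V; n = 6.
[H⁺] = 10^(−2.40) = 0.0040 M, and Q = [Cr³⁺]^2·P(H₂)^3 / [H⁺]^6 = 1.84 × 10^7.
E = E° − (0.0592/6) log Q = 0.74 − (0.0592/6)(7.265) = 0.668 V.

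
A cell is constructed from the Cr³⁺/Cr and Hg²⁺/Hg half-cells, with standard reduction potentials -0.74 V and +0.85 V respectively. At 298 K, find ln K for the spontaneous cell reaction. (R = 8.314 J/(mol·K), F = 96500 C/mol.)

E°_cell = +0.85 − (-0.74) = 1.59 V, with n = 6 electrons transferred.
At equilibrium E = 0, so the Nernst equation gives ln K = nFE°/RT = (6)(96500)(1.59)/((8.314)(298)) = 371.58.

ln K = 371.6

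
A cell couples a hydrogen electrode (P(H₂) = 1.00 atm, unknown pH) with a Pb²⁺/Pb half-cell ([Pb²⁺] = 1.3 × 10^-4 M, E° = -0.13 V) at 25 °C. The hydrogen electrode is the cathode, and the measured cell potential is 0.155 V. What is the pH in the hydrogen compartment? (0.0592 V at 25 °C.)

pH = 1.52

E°_cell = 0.13 V and n = 2.
log Q = n(E° − E)/0.0592 = 2×(0.13 − 0.155)/0.0592 = -0.845.
With Q = [Pb²⁺]·P(H₂) / [H⁺]^2, solving for [H⁺] gives log[H⁺] = -1.521, so pH = 1.52.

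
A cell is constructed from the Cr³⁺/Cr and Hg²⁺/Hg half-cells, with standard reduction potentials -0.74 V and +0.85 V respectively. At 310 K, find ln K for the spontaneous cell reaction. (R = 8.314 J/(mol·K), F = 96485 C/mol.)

E°_cell = +0.85 − (-0.74) = 1.59 V, with n = 6 electrons transferred.
At equilibrium E = 0, so the Nernst equation gives ln K = nFE°/RT = (6)(96485)(1.59)/((8.314)(310)) = 357.14.

ln K = 357.1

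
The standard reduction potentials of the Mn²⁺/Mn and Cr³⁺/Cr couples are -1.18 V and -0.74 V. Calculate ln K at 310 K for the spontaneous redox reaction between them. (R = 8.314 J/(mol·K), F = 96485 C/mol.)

ln K = 98.8

E°_cell = -0.74 − (-1.18) = 0.44 V, with n = 6 electrons transferred.
At equilibrium E = 0, so the Nernst equation gives ln K = nFE°/RT = (6)(96485)(0.44)/((8.314)(310)) = 98.83.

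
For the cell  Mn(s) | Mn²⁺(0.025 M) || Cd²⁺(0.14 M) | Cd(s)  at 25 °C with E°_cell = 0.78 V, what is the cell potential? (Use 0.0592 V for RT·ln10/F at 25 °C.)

Balancing electrons gives n = 2; the reaction quotient is Q = [Mn²⁺]/[Cd²⁺] = 0.179.
At 25 °C, E = E° − (0.0592/n) log Q = 0.78 − (0.0592/2)(-0.748) = 0.780 + 0.022 = 0.802 V.

0.802 V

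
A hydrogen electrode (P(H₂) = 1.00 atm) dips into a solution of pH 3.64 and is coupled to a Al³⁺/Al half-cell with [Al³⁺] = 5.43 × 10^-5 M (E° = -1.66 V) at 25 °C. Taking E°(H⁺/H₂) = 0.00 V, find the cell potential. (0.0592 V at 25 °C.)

The hydrogen couple is the cathode, so E°_cell = 1.66 V; n = 6.
[H⁺] = 10^(−3.64) = 2.3 × 10^-4 M, and Q = [Al³⁺]^2·P(H₂)^3 / [H⁺]^6 = 2.04 × 10^13.
E = E° − (0.0592/6) log Q = 1.66 − (0.0592/6)(13.310) = 1.529 V.

1.53 V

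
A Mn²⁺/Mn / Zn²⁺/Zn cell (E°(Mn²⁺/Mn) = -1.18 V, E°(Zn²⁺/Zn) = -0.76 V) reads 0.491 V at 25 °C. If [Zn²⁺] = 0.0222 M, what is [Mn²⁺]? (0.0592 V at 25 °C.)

From the Nernst equation, log Q = n(E° − E)/0.0592 = 2(0.42 − 0.491)/0.0592 = -2.399, so Q = 0.00399.
With Q = [Mn²⁺]/[Zn²⁺] and the known concentrations, [Mn²⁺] in the numerator gives [Mn²⁺] = 8.9 × 10^-5 M.

8.9 × 10^-5 M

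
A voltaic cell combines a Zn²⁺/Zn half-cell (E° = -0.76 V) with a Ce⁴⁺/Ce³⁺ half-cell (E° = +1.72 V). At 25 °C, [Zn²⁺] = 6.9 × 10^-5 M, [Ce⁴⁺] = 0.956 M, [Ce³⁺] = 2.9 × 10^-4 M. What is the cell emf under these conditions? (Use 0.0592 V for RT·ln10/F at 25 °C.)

The Ce⁴⁺/Ce³⁺ couple has the higher reduction potential and acts as the cathode, so E°_cell = +1.72 − (-0.76) = 2.48 V.
Balancing electrons gives n = 2; the reaction quotient is Q = [Zn²⁺]·[Ce³⁺]^2/[Ce⁴⁺]^2 = 6.35 × 10^-12.
At 25 °C, E = E° − (0.0592/n) log Q = 2.48 − (0.0592/2)(-11.197) = 2.480 + 0.331 = 2.811 V.

2.81 V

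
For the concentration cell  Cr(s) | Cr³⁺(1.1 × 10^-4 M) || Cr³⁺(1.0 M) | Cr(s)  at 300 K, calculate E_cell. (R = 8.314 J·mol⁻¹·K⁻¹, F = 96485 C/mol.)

Both half-cells are Cr³⁺/Cr, so E°_cell = 0. The concentrated side is the cathode; the cell reaction moves Cr³⁺ from high to low concentration with n = 3.
Q = [Cr³⁺]_dilute/[Cr³⁺]_conc = 1.1 × 10^-4/1.0 = 1.1 × 10^-4.
E = 0 − (RT/nF) ln Q = −((8.314×300)/(3×96485))(-9.115) = 0.0785 V.

0.079 V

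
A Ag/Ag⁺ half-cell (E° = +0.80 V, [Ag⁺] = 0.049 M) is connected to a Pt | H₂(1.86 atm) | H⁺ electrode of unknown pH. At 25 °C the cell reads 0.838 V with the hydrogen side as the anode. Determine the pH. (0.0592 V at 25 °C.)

E°_cell = 0.80 V and n = 2.
log Q = n(E° − E)/0.0592 = 2×(0.80 − 0.838)/0.0592 = -1.284.
With Q = [H⁺]^2 / ([Ag⁺]^2·P(H₂)), solving for [H⁺] gives log[H⁺] = -1.817, so pH = 1.82.

pH = 1.82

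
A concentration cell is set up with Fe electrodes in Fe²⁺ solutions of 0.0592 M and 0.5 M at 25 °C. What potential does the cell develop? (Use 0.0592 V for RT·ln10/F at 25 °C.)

0.027 V

Both half-cells are Fe²⁺/Fe, so E°_cell = 0. The concentrated side is the cathode; the cell reaction moves Fe²⁺ from high to low concentration with n = 2.
Q = [Fe²⁺]_dilute/[Fe²⁺]_conc = 0.0592/0.5 = 0.118.
E = 0 − (0.0592/2) log Q = −(0.0592/2)(-0.927) = 0.0274 V.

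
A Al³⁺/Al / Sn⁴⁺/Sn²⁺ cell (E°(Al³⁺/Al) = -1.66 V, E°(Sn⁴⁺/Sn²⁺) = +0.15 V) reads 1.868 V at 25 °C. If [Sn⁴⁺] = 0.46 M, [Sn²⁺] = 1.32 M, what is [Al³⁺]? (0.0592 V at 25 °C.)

2.4 × 10^-4 M

From the Nernst equation, log Q = n(E° − E)/0.0592 = 6(1.81 − 1.868)/0.0592 = -5.878, so Q = 1.32 × 10^-6.
With Q = [Al³⁺]^2·[Sn²⁺]^3/[Sn⁴⁺]^3 and the known concentrations, [Al³⁺]^2 in the numerator gives [Al³⁺] = 2.4 × 10^-4 M.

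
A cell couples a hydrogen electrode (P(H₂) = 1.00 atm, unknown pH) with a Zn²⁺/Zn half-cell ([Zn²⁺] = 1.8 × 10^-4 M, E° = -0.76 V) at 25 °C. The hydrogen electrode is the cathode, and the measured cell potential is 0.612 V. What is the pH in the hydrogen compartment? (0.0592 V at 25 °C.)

E°_cell = 0.76 V and n = 2.
log Q = n(E° − E)/0.0592 = 2×(0.76 − 0.612)/0.0592 = 5.000.
With Q = [Zn²⁺]·P(H₂) / [H⁺]^2, solving for [H⁺] gives log[H⁺] = -4.372, so pH = 4.37.

pH = 4.37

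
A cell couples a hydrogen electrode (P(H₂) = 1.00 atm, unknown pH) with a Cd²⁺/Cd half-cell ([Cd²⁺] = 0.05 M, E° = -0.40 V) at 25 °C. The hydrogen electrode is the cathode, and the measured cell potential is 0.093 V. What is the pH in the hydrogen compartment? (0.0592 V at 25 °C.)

pH = 5.84

E°_cell = 0.40 V and n = 2.
log Q = n(E° − E)/0.0592 = 2×(0.40 − 0.093)/0.0592 = 10.372.
With Q = [Cd²⁺]·P(H₂) / [H⁺]^2, solving for [H⁺] gives log[H⁺] = -5.836, so pH = 5.84.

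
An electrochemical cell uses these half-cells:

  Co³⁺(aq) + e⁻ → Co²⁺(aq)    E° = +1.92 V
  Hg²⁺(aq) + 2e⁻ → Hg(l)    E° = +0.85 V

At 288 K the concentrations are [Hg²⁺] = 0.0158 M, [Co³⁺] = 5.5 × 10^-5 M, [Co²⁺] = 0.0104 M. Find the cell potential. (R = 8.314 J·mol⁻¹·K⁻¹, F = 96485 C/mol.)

0.991 V

The Co³⁺/Co²⁺ couple has the higher reduction potential and acts as the cathode, so E°_cell = +1.92 − (+0.85) = 1.07 V.
Balancing electrons gives n = 2; the reaction quotient is Q = [Hg²⁺]·[Co²⁺]^2/[Co³⁺]^2 = 565.
E = E° − (RT/nF) ln Q = 1.07 − (8.314×288)/(2×96485) × (6.337) = 1.070 − 0.079 = 0.991 V.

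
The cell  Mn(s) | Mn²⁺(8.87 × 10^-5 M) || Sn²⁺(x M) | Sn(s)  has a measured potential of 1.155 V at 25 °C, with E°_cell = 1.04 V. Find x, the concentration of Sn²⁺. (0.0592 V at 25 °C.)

0.68 M

From the Nernst equation, log Q = n(E° − E)/0.0592 = 2(1.04 − 1.155)/0.0592 = -3.885, so Q = 1.3 × 10^-4.
With Q = [Mn²⁺]/[Sn²⁺] and the known concentrations, [Sn²⁺] in the denominator gives [Sn²⁺] = 0.68 M.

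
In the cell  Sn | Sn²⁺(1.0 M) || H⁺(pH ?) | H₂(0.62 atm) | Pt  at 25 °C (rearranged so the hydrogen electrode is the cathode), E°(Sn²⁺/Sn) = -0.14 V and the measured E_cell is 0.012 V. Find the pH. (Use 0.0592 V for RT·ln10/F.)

pH = 2.27

E°_cell = 0.14 V and n = 2.
log Q = n(E° − E)/0.0592 = 2×(0.14 − 0.012)/0.0592 = 4.324.
With Q = [Sn²⁺]·P(H₂) / [H⁺]^2, solving for [H⁺] gives log[H⁺] = -2.266, so pH = 2.27.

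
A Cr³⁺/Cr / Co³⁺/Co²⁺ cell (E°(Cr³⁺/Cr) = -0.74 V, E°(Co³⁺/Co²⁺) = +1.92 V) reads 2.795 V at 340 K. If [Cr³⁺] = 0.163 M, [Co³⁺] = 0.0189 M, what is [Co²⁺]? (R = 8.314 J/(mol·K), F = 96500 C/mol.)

3.4 × 10^-4 M

From the Nernst equation, ln Q = nF(E° − E)/RT = 3×96500×(2.66 − 2.795)/(8.314×340) = -13.826, so Q = 9.9 × 10^-7.
With Q = [Cr³⁺]·[Co²⁺]^3/[Co³⁺]^3 and the known concentrations, [Co²⁺]^3 in the numerator gives [Co²⁺] = 3.4 × 10^-4 M.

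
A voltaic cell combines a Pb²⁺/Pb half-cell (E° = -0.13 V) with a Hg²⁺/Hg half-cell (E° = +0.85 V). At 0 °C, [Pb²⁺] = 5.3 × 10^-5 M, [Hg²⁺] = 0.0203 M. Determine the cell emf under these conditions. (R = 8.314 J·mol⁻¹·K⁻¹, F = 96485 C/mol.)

The Hg²⁺/Hg couple has the higher reduction potential and acts as the cathode, so E°_cell = +0.85 − (-0.13) = 0.98 V.
Balancing electrons gives n = 2; the reaction quotient is Q = [Pb²⁺]/[Hg²⁺] = 0.00261.
E = E° − (RT/nF) ln Q = 0.98 − (8.314×273)/(2×96485) × (-5.948) = 0.980 + 0.070 = 1.050 V.

1.05 V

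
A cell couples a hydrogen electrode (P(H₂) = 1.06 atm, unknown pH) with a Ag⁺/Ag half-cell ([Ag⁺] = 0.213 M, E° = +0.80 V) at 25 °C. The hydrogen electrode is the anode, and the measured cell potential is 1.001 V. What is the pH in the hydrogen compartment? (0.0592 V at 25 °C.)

E°_cell = 0.80 V and n = 2.
log Q = n(E° − E)/0.0592 = 2×(0.80 − 1.001)/0.0592 = -6.791.
With Q = [H⁺]^2 / ([Ag⁺]^2·P(H₂)), solving for [H⁺] gives log[H⁺] = -4.054, so pH = 4.05.

pH = 4.05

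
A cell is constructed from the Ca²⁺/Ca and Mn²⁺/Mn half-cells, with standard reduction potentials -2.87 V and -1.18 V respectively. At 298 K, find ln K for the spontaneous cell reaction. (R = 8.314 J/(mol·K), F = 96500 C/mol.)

E°_cell = -1.18 − (-2.87) = 1.69 V, with n = 2 electrons transferred.
At equilibrium E = 0, so the Nernst equation gives ln K = nFE°/RT = (2)(96500)(1.69)/((8.314)(298)) = 131.65.

ln K = 131.6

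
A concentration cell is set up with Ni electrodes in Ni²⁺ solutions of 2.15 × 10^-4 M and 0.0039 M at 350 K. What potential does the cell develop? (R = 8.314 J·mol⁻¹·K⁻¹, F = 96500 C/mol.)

Both half-cells are Ni²⁺/Ni, so E°_cell = 0. The concentrated side is the cathode; the cell reaction moves Ni²⁺ from high to low concentration with n = 2.
Q = [Ni²⁺]_dilute/[Ni²⁺]_conc = 2.15 × 10^-4/0.0039 = 0.0551.
E = 0 − (RT/nF) ln Q = −((8.314×350)/(2×96500))(-2.898) = 0.0437 V.

0.044 V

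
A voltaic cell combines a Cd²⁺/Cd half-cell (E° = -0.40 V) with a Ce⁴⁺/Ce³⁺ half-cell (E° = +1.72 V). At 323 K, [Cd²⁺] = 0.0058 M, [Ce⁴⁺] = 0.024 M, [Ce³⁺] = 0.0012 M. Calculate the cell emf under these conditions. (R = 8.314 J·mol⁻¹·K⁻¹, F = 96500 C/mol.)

2.28 V

The Ce⁴⁺/Ce³⁺ couple has the higher reduction potential and acts as the cathode, so E°_cell = +1.72 − (-0.40) = 2.12 V.
Balancing electrons gives n = 2; the reaction quotient is Q = [Cd²⁺]·[Ce³⁺]^2/[Ce⁴⁺]^2 = 1.45 × 10^-5.
E = E° − (RT/nF) ln Q = 2.12 − (8.314×323)/(2×96500) × (-11.141) = 2.120 + 0.155 = 2.275 V.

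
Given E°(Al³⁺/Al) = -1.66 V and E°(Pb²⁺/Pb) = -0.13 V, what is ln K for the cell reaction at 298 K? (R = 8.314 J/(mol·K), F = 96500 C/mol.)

E°_cell = -0.13 − (-1.66) = 1.53 V, with n = 6 electrons transferred.
At equilibrium E = 0, so the Nernst equation gives ln K = nFE°/RT = (6)(96500)(1.53)/((8.314)(298)) = 357.56.

ln K = 357.6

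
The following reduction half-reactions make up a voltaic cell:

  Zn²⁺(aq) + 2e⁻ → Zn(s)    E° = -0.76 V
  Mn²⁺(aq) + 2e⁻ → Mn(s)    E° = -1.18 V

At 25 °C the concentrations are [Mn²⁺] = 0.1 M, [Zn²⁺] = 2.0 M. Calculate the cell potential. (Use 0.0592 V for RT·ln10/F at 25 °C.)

0.459 V

The Zn²⁺/Zn couple has the higher reduction potential and acts as the cathode, so E°_cell = -0.76 − (-1.18) = 0.42 V.
Balancing electrons gives n = 2; the reaction quotient is Q = [Mn²⁺]/[Zn²⁺] = 0.0500.
At 25 °C, E = E° − (0.0592/n) log Q = 0.42 − (0.0592/2)(-1.301) = 0.420 + 0.039 = 0.459 V.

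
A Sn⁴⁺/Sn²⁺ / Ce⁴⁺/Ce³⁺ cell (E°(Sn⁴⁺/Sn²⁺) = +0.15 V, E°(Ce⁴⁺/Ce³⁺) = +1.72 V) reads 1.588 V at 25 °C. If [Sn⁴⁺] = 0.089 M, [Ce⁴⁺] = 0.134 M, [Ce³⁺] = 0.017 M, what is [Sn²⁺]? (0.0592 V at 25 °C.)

0.0058 M

From the Nernst equation, log Q = n(E° − E)/0.0592 = 2(1.57 − 1.588)/0.0592 = -0.608, so Q = 0.247.
With Q = [Sn⁴⁺]·[Ce³⁺]^2/([Sn²⁺]·[Ce⁴⁺]^2) and the known concentrations, [Sn²⁺] in the denominator gives [Sn²⁺] = 0.0058 M.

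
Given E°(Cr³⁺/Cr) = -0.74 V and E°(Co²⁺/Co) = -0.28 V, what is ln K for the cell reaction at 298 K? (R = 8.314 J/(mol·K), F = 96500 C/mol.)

ln K = 107.5

E°_cell = -0.28 − (-0.74) = 0.46 V, with n = 6 electrons transferred.
At equilibrium E = 0, so the Nernst equation gives ln K = nFE°/RT = (6)(96500)(0.46)/((8.314)(298)) = 107.50.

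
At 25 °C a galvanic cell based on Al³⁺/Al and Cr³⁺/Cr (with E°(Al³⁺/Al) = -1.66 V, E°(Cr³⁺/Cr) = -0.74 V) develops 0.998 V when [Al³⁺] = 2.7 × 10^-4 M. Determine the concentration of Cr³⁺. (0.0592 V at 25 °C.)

From the Nernst equation, log Q = n(E° − E)/0.0592 = 3(0.92 − 0.998)/0.0592 = -3.953, so Q = 1.12 × 10^-4.
With Q = [Al³⁺]/[Cr³⁺] and the known concentrations, [Cr³⁺] in the denominator gives [Cr³⁺] = 2.4 M.

2.4 M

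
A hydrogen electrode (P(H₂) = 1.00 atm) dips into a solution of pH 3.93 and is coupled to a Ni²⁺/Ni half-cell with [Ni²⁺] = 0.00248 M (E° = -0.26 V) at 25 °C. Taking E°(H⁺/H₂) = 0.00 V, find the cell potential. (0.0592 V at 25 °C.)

0.10 V

The hydrogen couple is the cathode, so E°_cell = 0.26 V; n = 2.
[H⁺] = 10^(−3.93) = 1.2 × 10^-4 M, and Q = [Ni²⁺]·P(H₂) / [H⁺]^2 = 1.8 × 10^5.
E = E° − (0.0592/2) log Q = 0.26 − (0.0592/2)(5.254) = 0.104 V.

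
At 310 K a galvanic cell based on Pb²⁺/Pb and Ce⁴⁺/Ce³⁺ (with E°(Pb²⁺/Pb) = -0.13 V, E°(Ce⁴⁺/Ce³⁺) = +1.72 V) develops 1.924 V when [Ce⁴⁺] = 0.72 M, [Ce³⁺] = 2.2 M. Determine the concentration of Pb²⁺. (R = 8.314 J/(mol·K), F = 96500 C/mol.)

4.2 × 10^-4 M

From the Nernst equation, ln Q = nF(E° − E)/RT = 2×96500×(1.85 − 1.924)/(8.314×310) = -5.541, so Q = 0.00392.
With Q = [Pb²⁺]·[Ce³⁺]^2/[Ce⁴⁺]^2 and the known concentrations, [Pb²⁺] in the numerator gives [Pb²⁺] = 4.2 × 10^-4 M.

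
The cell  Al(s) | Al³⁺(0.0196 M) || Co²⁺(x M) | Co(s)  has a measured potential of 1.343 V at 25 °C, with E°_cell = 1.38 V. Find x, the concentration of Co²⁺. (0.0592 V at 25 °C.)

From the Nernst equation, log Q = n(E° − E)/0.0592 = 6(1.38 − 1.343)/0.0592 = 3.750, so Q = 5620.
With Q = [Al³⁺]^2/[Co²⁺]^3 and the known concentrations, [Co²⁺]^3 in the denominator gives [Co²⁺] = 0.0041 M.

0.0041 M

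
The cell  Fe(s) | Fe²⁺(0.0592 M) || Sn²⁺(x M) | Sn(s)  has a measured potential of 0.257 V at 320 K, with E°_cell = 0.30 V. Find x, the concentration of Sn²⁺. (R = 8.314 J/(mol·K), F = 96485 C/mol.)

0.0026 M

From the Nernst equation, ln Q = nF(E° − E)/RT = 2×96485×(0.30 − 0.257)/(8.314×320) = 3.119, so Q = 22.6.
With Q = [Fe²⁺]/[Sn²⁺] and the known concentrations, [Sn²⁺] in the denominator gives [Sn²⁺] = 0.0026 M.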